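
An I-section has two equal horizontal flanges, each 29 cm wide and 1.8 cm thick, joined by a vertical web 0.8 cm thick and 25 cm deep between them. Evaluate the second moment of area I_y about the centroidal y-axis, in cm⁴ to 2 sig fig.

Split into non-overlapping primitives; take the origin at the lower-left of the bounding box.
Bottom flange: 29 × 1.8, A = 52.2 cm², x = 14.5 cm, Ī = 3 658 cm⁴.
Web: 0.8 × 25, A = 20 cm², x = 14.5 cm, Ī = 1.067 cm⁴.
Top flange: 29 × 1.8, A = 52.2 cm², x = 14.5 cm, Ī = 3 658 cm⁴.
By symmetry the centroid is at mid-width, x̄ = 14.5 cm.
All pieces are centred on the centroidal y-axis, so I = ΣĪ = 7 318 cm⁴.

I_y ≈ 7300 cm⁴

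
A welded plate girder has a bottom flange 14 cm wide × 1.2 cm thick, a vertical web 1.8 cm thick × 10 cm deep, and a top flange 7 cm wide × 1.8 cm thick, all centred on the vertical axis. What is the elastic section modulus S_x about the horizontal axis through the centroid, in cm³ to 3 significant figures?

S_x ≈ 154 cm³

Decompose the section into non-overlapping parts with the origin at the bottom-left of its bounding rectangle.
Bottom plate: 14 × 1.2, A = 16.8 cm², y = 0.6 cm, Ī = 2.016 cm⁴.
Web plate: 1.8 × 10, A = 18 cm², y = 6.2 cm, Ī = 150 cm⁴.
Top plate: 7 × 1.8, A = 12.6 cm², y = 12.1 cm, Ī = 3.402 cm⁴.
Centroid: ȳ = ΣA·y / ΣA = 5.7835 cm.
Transfer each piece to the horizontal axis through the centroid using Ī + A·d² with d = y − 5.7835:
  bottom plate: d = -5.1835 cm → contributes +453.42 cm⁴
  web plate: d = 0.41646 cm → contributes +153.12 cm⁴
  top plate: d = 6.3165 cm → contributes +506.11 cm⁴
Total I = 1112.7 cm⁴.
Extreme fibre distance c = 7.2165 cm; S = I/c = 154.18 cm³.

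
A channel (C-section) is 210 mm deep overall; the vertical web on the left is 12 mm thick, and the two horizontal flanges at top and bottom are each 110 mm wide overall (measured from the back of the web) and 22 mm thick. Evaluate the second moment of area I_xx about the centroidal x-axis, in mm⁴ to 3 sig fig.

I_xx ≈ 4.75 × 10⁷ mm⁴

Treat the section as a set of non-overlapping primitives; coordinates are from the bounding-box lower-left.
Web: 12 × 210, A = 2 520 mm², y = 105 mm, Ī = 9 261 000 mm⁴.
Top flange (beyond web): 98 × 22, A = 2 156 mm², y = 199 mm, Ī = 86 959 mm⁴.
Bottom flange (beyond web): 98 × 22, A = 2 156 mm², y = 11 mm, Ī = 86 959 mm⁴.
By symmetry the centroid is at mid-height, ȳ = 105 mm.
Transfer each piece to the centroidal x-axis using Ī + A·d² with d = y − 105:
  web: d = 0 mm → contributes +9 261 000 mm⁴
  top flange (beyond web): d = 94 mm → contributes +19 137 375 mm⁴
  bottom flange (beyond web): d = -94 mm → contributes +19 137 375 mm⁴
Total I = 47 535 749 mm⁴.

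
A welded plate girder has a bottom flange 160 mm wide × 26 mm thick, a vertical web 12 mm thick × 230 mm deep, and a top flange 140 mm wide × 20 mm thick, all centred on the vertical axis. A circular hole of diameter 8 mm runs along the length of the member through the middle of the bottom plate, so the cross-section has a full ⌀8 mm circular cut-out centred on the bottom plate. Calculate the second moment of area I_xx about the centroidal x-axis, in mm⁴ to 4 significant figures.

I_xx ≈ 1.204 × 10⁸ mm⁴

Decompose the section into non-overlapping parts with the origin at the bottom-left of its bounding rectangle.
Bottom plate: 160 × 26, A = 4 160 mm², y = 13 mm, Ī = 234 347 mm⁴.
Web plate: 12 × 230, A = 2 760 mm², y = 141 mm, Ī = 12 167 000 mm⁴.
Top plate: 140 × 20, A = 2 800 mm², y = 266 mm, Ī = 93333.3 mm⁴.
Hole (subtracted): ⌀8, A = 50.2655 mm², y = 13 mm, Ī = 201.062 mm⁴.
Centroid: ȳ = ΣA·y / ΣA = 122.794 mm.
Transfer each piece to the centroidal x-axis using Ī + A·d² with d = y − 122.794:
  bottom plate: d = -109.794 mm → contributes +50 382 102 mm⁴
  web plate: d = 18.2059 mm → contributes +13 081 813 mm⁴
  top plate: d = 143.206 mm → contributes +57 515 520 mm⁴
  hole: d = -109.794 mm → contributes −606 139 mm⁴
Total I = 120 373 297 mm⁴.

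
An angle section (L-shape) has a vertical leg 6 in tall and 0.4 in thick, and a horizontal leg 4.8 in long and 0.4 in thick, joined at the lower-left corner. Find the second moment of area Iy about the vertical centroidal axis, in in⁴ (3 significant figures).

Iy ≈ 8.72 in⁴

Decompose the section into non-overlapping parts with the origin at the bottom-left of its bounding rectangle.
Vertical leg: 0.4 × 6, A = 2.4 in², x = 0.2 in, Ī = 0.032 in⁴.
Horizontal leg (remainder): 4.4 × 0.4, A = 1.76 in², x = 2.6 in, Ī = 2.8395 in⁴.
Centroid: x̄ = ΣA·x / ΣA = 1.2154 in.
Transfer each piece to the vertical centroidal axis using Ī + A·d² with d = x − 1.2154:
  vertical leg: d = -1.0154 in → contributes +2.5064 in⁴
  horizontal leg (remainder): d = 1.3846 in → contributes +6.2137 in⁴
Total I = 8.7201 in⁴.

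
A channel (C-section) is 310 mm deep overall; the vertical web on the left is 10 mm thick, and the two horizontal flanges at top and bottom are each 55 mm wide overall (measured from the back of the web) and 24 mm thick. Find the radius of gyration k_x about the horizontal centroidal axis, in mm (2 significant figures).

k_x ≈ 110 mm

Split into non-overlapping primitives; take the origin at the lower-left of the bounding box.
Web: 10 × 310, A = 3 100 mm², y = 155 mm, Ī = 24 825 833 mm⁴.
Top flange (beyond web): 45 × 24, A = 1 080 mm², y = 298 mm, Ī = 51 840 mm⁴.
Bottom flange (beyond web): 45 × 24, A = 1 080 mm², y = 12 mm, Ī = 51 840 mm⁴.
By symmetry the centroid is at mid-height, ȳ = 155 mm.
Transfer each piece to the horizontal centroidal axis using Ī + A·d² with d = y − 155:
  web: d = 0 mm → contributes +24 825 833 mm⁴
  top flange (beyond web): d = 143 mm → contributes +22 136 760 mm⁴
  bottom flange (beyond web): d = -143 mm → contributes +22 136 760 mm⁴
Total I = 69 099 353 mm⁴.
Radius of gyration: k = √(I/A) = √(69 099 353 / 5 260) = 114.6 mm.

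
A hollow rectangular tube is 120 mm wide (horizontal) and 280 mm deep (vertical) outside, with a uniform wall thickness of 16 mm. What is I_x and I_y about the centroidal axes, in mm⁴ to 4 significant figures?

I_x ≈ 1.077 × 10⁸ mm⁴, I_y ≈ 2.624 × 10⁷ mm⁴

Break the section into simple shapes (no overlaps), measuring from the bottom-left corner of the bounding box.
Outer rectangle: 120 × 280, A = 33 600 mm², y = 140 mm, Ī = 219 520 000 mm⁴.
Inner void (subtracted): 88 × 248, A = 21 824 mm², y = 140 mm, Ī = 111 855 275 mm⁴.
By symmetry the centroid is at mid-height, ȳ = 140 mm.
All pieces are centred on the centroidal x-axis, so I = ΣĪ (holes subtracted) = 107 664 725 mm⁴.
Repeating about the centroidal y-axis gives I_y = 26 236 245 mm⁴.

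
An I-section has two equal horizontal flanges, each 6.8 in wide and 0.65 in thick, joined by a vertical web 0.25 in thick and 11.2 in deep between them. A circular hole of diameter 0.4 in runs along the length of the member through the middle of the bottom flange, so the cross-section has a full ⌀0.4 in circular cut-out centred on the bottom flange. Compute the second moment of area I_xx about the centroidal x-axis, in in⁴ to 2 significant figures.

I_xx ≈ 340 in⁴

Split into non-overlapping primitives; take the origin at the lower-left of the bounding box.
Bottom flange: 6.8 × 0.65, A = 4.42 in², y = 0.325 in, Ī = 0.1556 in⁴.
Web: 0.25 × 11.2, A = 2.8 in², y = 6.25 in, Ī = 29.27 in⁴.
Top flange: 6.8 × 0.65, A = 4.42 in², y = 12.18 in, Ī = 0.1556 in⁴.
Hole (subtracted): ⌀0.4, A = 0.1257 in², y = 0.325 in, Ī = 0.001257 in⁴.
Centroid: ȳ = ΣA·y / ΣA = 6.315 in.
Transfer each piece to the centroidal x-axis using Ī + A·d² with d = y − 6.315:
  bottom flange: d = -5.99 in → contributes +158.7 in⁴
  web: d = -0.06466 in → contributes +29.28 in⁴
  top flange: d = 5.86 in → contributes +152 in⁴
  hole: d = -5.99 in → contributes −4.51 in⁴
Total I = 335.5 in⁴.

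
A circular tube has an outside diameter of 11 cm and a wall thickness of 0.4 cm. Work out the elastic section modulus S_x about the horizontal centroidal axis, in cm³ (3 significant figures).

S_x ≈ 34.1 cm³

Decompose the section into non-overlapping parts with the origin at the bottom-left of its bounding rectangle.
Outer circle: ⌀11, A = 95.033 cm², y = 5.5 cm, Ī = 718.69 cm⁴.
Bore (subtracted): ⌀10.2, A = 81.713 cm², y = 5.5 cm, Ī = 531.34 cm⁴.
By symmetry the centroid is at mid-height, ȳ = 5.5 cm.
All pieces are centred on the horizontal centroidal axis, so I = ΣĪ (holes subtracted) = 187.35 cm⁴.
Extreme fibre distance c = 5.5 cm; S = I/c = 34.064 cm³.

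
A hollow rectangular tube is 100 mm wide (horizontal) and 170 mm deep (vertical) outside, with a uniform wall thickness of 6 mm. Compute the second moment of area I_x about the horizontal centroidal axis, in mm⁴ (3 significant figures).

I_x ≈ 1.20 × 10⁷ mm⁴

Treat the section as a set of non-overlapping primitives; coordinates are from the bounding-box lower-left.
Outer rectangle: 100 × 170, A = 17 000 mm², y = 85 mm, Ī = 40 941 667 mm⁴.
Inner void (subtracted): 88 × 158, A = 13 904 mm², y = 85 mm, Ī = 28 924 955 mm⁴.
By symmetry the centroid is at mid-height, ȳ = 85 mm.
All pieces are centred on the horizontal centroidal axis, so I = ΣĪ (holes subtracted) = 12 016 712 mm⁴.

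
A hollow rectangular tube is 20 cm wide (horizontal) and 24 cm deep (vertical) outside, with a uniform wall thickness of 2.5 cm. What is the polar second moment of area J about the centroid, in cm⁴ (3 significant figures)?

J ≈ 2.51 × 10⁴ cm⁴

Treat the section as a set of non-overlapping primitives; coordinates are from the bounding-box lower-left.
Outer rectangle: 20 × 24, A = 480 cm², y = 12 cm, Ī = 23 040 cm⁴.
Inner void (subtracted): 15 × 19, A = 285 cm², y = 12 cm, Ī = 8573.8 cm⁴.
By symmetry the centroid is at mid-height, ȳ = 12 cm.
All pieces are centred on the centroidal x-axis, so I = ΣĪ (holes subtracted) = 14 466 cm⁴.
Repeating about the centroidal y-axis gives I_y = 10 656 cm⁴.
Polar second moment: J = I_x + I_y = 25 123 cm⁴.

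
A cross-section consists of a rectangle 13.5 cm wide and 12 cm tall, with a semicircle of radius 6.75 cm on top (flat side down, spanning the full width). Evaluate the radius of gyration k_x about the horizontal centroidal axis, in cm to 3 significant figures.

Treat the section as a set of non-overlapping primitives; coordinates are from the bounding-box lower-left.
Rectangular body: 13.5 × 12, A = 162 cm², y = 6 cm, Ī = 1 944 cm⁴.
Semicircular cap: semicircle r = 6.75, A = 71.569 cm², y = 14.865 cm, Ī = 227.85 cm⁴.
Centroid: ȳ = ΣA·y / ΣA = 8.7163 cm.
Transfer each piece to the horizontal centroidal axis using Ī + A·d² with d = y − 8.7163:
  rectangular body: d = -2.7163 cm → contributes +3139.3 cm⁴
  semicircular cap: d = 6.1485 cm → contributes +2933.4 cm⁴
Total I = 6072.7 cm⁴.
Radius of gyration: k = √(I/A) = √(6072.7 / 233.57) = 5.099 cm.

k_x ≈ 5.10 cm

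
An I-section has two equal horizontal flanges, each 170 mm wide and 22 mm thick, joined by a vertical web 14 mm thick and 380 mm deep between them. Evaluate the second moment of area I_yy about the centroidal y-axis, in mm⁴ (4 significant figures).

I_yy ≈ 1.810 × 10⁷ mm⁴

Decompose the section into non-overlapping parts with the origin at the bottom-left of its bounding rectangle.
Bottom flange: 170 × 22, A = 3 740 mm², x = 85 mm, Ī = 9 007 167 mm⁴.
Web: 14 × 380, A = 5 320 mm², x = 85 mm, Ī = 86893.3 mm⁴.
Top flange: 170 × 22, A = 3 740 mm², x = 85 mm, Ī = 9 007 167 mm⁴.
By symmetry the centroid is at mid-width, x̄ = 85 mm.
All pieces are centred on the centroidal y-axis, so I = ΣĪ = 18 101 227 mm⁴.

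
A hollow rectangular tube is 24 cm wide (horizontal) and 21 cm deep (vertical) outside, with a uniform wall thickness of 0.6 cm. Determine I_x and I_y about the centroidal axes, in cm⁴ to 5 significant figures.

Decompose the section into non-overlapping parts with the origin at the bottom-left of its bounding rectangle.
Outer rectangle: 24 × 21, A = 504 cm², y = 10.5 cm, Ī = 18 522 cm⁴.
Inner void (subtracted): 22.8 × 19.8, A = 451.44 cm², y = 10.5 cm, Ī = 14748.54 cm⁴.
By symmetry the centroid is at mid-height, ȳ = 10.5 cm.
All pieces are centred on the centroidal x-axis, so I = ΣĪ (holes subtracted) = 3773.455 cm⁴.
Repeating about the centroidal y-axis gives I_y = 4635.619 cm⁴.

I_x ≈ 3773.5 cm⁴, I_y ≈ 4635.6 cm⁴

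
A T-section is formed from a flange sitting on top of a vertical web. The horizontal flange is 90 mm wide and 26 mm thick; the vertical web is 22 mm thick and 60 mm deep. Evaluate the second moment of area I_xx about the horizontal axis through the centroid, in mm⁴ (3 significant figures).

I_xx ≈ 2.09 × 10⁶ mm⁴

Break the section into simple shapes (no overlaps), measuring from the bottom-left corner of the bounding box.
Flange: 90 × 26, A = 2 340 mm², y = 73 mm, Ī = 131 820 mm⁴.
Web: 22 × 60, A = 1 320 mm², y = 30 mm, Ī = 396 000 mm⁴.
Centroid: ȳ = ΣA·y / ΣA = 57.492 mm.
Transfer each piece to the horizontal axis through the centroid using Ī + A·d² with d = y − 57.492:
  flange: d = 15.508 mm → contributes +694 600 mm⁴
  web: d = -27.492 mm → contributes +1 393 655 mm⁴
Total I = 2 088 255 mm⁴.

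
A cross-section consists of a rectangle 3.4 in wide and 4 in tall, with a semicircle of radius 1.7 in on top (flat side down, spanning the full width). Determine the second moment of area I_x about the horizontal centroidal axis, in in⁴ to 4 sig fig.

Decompose the section into non-overlapping parts with the origin at the bottom-left of its bounding rectangle.
Rectangular body: 3.4 × 4, A = 13.6 in², y = 2 in, Ī = 18.1333 in⁴.
Semicircular cap: semicircle r = 1.7, A = 4.5396 in², y = 4.7215 in, Ī = 0.916701 in⁴.
Centroid: ȳ = ΣA·y / ΣA = 2.68108 in.
Transfer each piece to the horizontal centroidal axis using Ī + A·d² with d = y − 2.68108:
  rectangular body: d = -0.681081 in → contributes +24.442 in⁴
  semicircular cap: d = 2.04042 in → contributes +19.8165 in⁴
Total I = 44.2585 in⁴.

I_x ≈ 44.26 in⁴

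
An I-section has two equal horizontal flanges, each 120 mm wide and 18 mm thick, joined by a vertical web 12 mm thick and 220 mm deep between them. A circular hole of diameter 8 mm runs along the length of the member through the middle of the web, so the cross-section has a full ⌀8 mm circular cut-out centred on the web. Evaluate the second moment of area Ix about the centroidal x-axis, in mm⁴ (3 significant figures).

Break the section into simple shapes (no overlaps), measuring from the bottom-left corner of the bounding box.
Bottom flange: 120 × 18, A = 2 160 mm², y = 9 mm, Ī = 58 320 mm⁴.
Web: 12 × 220, A = 2 640 mm², y = 128 mm, Ī = 10 648 000 mm⁴.
Top flange: 120 × 18, A = 2 160 mm², y = 247 mm, Ī = 58 320 mm⁴.
Hole (subtracted): ⌀8, A = 50.265 mm², y = 128 mm, Ī = 201.06 mm⁴.
By symmetry the centroid is at mid-height, ȳ = 128 mm.
Transfer each piece to the centroidal x-axis using Ī + A·d² with d = y − 128:
  bottom flange: d = -119 mm → contributes +30 646 080 mm⁴
  web: d = 0 mm → contributes +10 648 000 mm⁴
  top flange: d = 119 mm → contributes +30 646 080 mm⁴
  hole: d = 0 mm → contributes −201.06 mm⁴
Total I = 71 939 959 mm⁴.

Ix ≈ 7.19 × 10⁷ mm⁴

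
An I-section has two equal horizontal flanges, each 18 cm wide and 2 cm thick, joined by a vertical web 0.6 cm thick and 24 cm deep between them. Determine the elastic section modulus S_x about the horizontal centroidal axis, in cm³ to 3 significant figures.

Break the section into simple shapes (no overlaps), measuring from the bottom-left corner of the bounding box.
Bottom flange: 18 × 2, A = 36 cm², y = 1 cm, Ī = 12 cm⁴.
Web: 0.6 × 24, A = 14.4 cm², y = 14 cm, Ī = 691.2 cm⁴.
Top flange: 18 × 2, A = 36 cm², y = 27 cm, Ī = 12 cm⁴.
By symmetry the centroid is at mid-height, ȳ = 14 cm.
Transfer each piece to the horizontal centroidal axis using Ī + A·d² with d = y − 14:
  bottom flange: d = -13 cm → contributes +6 096 cm⁴
  web: d = 0 cm → contributes +691.2 cm⁴
  top flange: d = 13 cm → contributes +6 096 cm⁴
Total I = 12 883 cm⁴.
Extreme fibre distance c = 14 cm; S = I/c = 920.23 cm³.

S_x ≈ 920 cm³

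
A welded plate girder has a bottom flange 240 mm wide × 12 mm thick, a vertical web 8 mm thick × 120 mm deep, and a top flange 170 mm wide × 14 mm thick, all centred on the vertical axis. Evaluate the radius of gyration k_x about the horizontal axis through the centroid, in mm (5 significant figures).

k_x ≈ 62.509 mm

Split into non-overlapping primitives; take the origin at the lower-left of the bounding box.
Bottom plate: 240 × 12, A = 2 880 mm², y = 6 mm, Ī = 34 560 mm⁴.
Web plate: 8 × 120, A = 960 mm², y = 72 mm, Ī = 1 152 000 mm⁴.
Top plate: 170 × 14, A = 2 380 mm², y = 139 mm, Ī = 38873.33 mm⁴.
Centroid: ȳ = ΣA·y / ΣA = 67.07717 mm.
Transfer each piece to the horizontal axis through the centroid using Ī + A·d² with d = y − 67.07717:
  bottom plate: d = -61.07717 mm → contributes +10 778 172 mm⁴
  web plate: d = 4.92283 mm → contributes +1 175 265 mm⁴
  top plate: d = 71.92283 mm → contributes +12 350 360 mm⁴
Total I = 24 303 796 mm⁴.
Radius of gyration: k = √(I/A) = √(24 303 796 / 6 220) = 62.5089 mm.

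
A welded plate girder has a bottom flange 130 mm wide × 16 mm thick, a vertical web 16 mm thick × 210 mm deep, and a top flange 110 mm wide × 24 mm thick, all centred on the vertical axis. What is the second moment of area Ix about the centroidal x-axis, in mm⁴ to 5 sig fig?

Treat the section as a set of non-overlapping primitives; coordinates are from the bounding-box lower-left.
Bottom plate: 130 × 16, A = 2 080 mm², y = 8 mm, Ī = 44373.33 mm⁴.
Web plate: 16 × 210, A = 3 360 mm², y = 121 mm, Ī = 12 348 000 mm⁴.
Top plate: 110 × 24, A = 2 640 mm², y = 238 mm, Ī = 126 720 mm⁴.
Centroid: ȳ = ΣA·y / ΣA = 130.1386 mm.
Transfer each piece to the centroidal x-axis using Ī + A·d² with d = y − 130.1386:
  bottom plate: d = -122.1386 mm → contributes +31 073 483 mm⁴
  web plate: d = -9.138614 mm → contributes +12 628 608 mm⁴
  top plate: d = 107.8614 mm → contributes +30 840 688 mm⁴
Total I = 74 542 778 mm⁴.

Ix ≈ 7.4543 × 10⁷ mm⁴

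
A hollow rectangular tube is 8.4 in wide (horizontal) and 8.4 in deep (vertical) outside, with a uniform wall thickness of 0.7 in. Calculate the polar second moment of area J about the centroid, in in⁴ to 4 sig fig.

J ≈ 429.6 in⁴

Decompose the section into non-overlapping parts with the origin at the bottom-left of its bounding rectangle.
Outer rectangle: 8.4 × 8.4, A = 70.56 in², y = 4.2 in, Ī = 414.893 in⁴.
Inner void (subtracted): 7 × 7, A = 49 in², y = 4.2 in, Ī = 200.083 in⁴.
By symmetry the centroid is at mid-height, ȳ = 4.2 in.
All pieces are centred on the centroidal x-axis, so I = ΣĪ (holes subtracted) = 214.809 in⁴.
Repeating about the centroidal y-axis gives I_y = 214.809 in⁴.
Polar second moment: J = I_x + I_y = 429.619 in⁴.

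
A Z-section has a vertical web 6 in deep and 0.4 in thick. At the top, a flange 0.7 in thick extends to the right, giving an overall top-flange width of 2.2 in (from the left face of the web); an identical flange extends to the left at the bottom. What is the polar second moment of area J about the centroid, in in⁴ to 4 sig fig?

Split into non-overlapping primitives; take the origin at the lower-left of the bounding box.
Web: 0.4 × 6, A = 2.4 in², y = 3 in, Ī = 7.2 in⁴.
Top flange (beyond web): 1.8 × 0.7, A = 1.26 in², y = 5.65 in, Ī = 0.05145 in⁴.
Bottom flange (beyond web): 1.8 × 0.7, A = 1.26 in², y = 0.35 in, Ī = 0.05145 in⁴.
Centroid: ȳ = ΣA·y / ΣA = 3 in.
Transfer each piece to the centroidal x-axis using Ī + A·d² with d = y − 3:
  web: d = 0 in → contributes +7.2 in⁴
  top flange (beyond web): d = 2.65 in → contributes +8.8998 in⁴
  bottom flange (beyond web): d = -2.65 in → contributes +8.8998 in⁴
Total I = 24.9996 in⁴.
For the y-axis: x̄ = 2 in.
Repeating about the centroidal y-axis gives I_y = 3.7616 in⁴.
Polar second moment: J = I_x + I_y = 28.7612 in⁴.

J ≈ 28.76 in⁴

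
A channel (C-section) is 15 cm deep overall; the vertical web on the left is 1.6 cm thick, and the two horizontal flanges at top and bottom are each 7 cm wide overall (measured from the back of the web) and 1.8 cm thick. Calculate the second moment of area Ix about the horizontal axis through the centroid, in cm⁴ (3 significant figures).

Break the section into simple shapes (no overlaps), measuring from the bottom-left corner of the bounding box.
Web: 1.6 × 15, A = 24 cm², y = 7.5 cm, Ī = 450 cm⁴.
Top flange (beyond web): 5.4 × 1.8, A = 9.72 cm², y = 14.1 cm, Ī = 2.6244 cm⁴.
Bottom flange (beyond web): 5.4 × 1.8, A = 9.72 cm², y = 0.9 cm, Ī = 2.6244 cm⁴.
By symmetry the centroid is at mid-height, ȳ = 7.5 cm.
Transfer each piece to the horizontal axis through the centroid using Ī + A·d² with d = y − 7.5:
  web: d = 0 cm → contributes +450 cm⁴
  top flange (beyond web): d = 6.6 cm → contributes +426.03 cm⁴
  bottom flange (beyond web): d = -6.6 cm → contributes +426.03 cm⁴
Total I = 1302.1 cm⁴.

Ix ≈ 1300 cm⁴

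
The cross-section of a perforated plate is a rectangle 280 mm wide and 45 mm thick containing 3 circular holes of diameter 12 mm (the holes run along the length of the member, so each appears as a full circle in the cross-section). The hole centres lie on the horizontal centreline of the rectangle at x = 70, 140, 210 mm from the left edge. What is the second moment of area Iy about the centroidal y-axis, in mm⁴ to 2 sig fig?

Break the section into simple shapes (no overlaps), measuring from the bottom-left corner of the bounding box.
Plate: 280 × 45, A = 12 600 mm², x = 140 mm, Ī = 82 320 000 mm⁴.
Hole 1 (subtracted): ⌀12, A = 113.1 mm², x = 70 mm, Ī = 1 018 mm⁴.
Hole 2 (subtracted): ⌀12, A = 113.1 mm², x = 140 mm, Ī = 1 018 mm⁴.
Hole 3 (subtracted): ⌀12, A = 113.1 mm², x = 210 mm, Ī = 1 018 mm⁴.
By symmetry the centroid is at mid-width, x̄ = 140 mm.
Transfer each piece to the centroidal y-axis using Ī + A·d² with d = x − 140:
  plate: d = 0 mm → contributes +82 320 000 mm⁴
  hole 1: d = -70 mm → contributes −555 195 mm⁴
  hole 2: d = 0 mm → contributes −1 018 mm⁴
  hole 3: d = 70 mm → contributes −555 195 mm⁴
Total I = 81 208 592 mm⁴.

Iy ≈ 8.1 × 10⁷ mm⁴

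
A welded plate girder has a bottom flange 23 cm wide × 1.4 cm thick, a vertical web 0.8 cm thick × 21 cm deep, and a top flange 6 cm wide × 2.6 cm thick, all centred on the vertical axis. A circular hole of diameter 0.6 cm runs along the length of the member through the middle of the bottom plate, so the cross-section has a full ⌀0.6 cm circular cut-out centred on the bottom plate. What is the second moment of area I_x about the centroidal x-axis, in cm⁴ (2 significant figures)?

Break the section into simple shapes (no overlaps), measuring from the bottom-left corner of the bounding box.
Bottom plate: 23 × 1.4, A = 32.2 cm², y = 0.7 cm, Ī = 5.259 cm⁴.
Web plate: 0.8 × 21, A = 16.8 cm², y = 11.9 cm, Ī = 617.4 cm⁴.
Top plate: 6 × 2.6, A = 15.6 cm², y = 23.7 cm, Ī = 8.788 cm⁴.
Hole (subtracted): ⌀0.6, A = 0.2827 cm², y = 0.7 cm, Ī = 0.006362 cm⁴.
Centroid: ȳ = ΣA·y / ΣA = 9.204 cm.
Transfer each piece to the centroidal x-axis using Ī + A·d² with d = y − 9.204:
  bottom plate: d = -8.504 cm → contributes +2 334 cm⁴
  web plate: d = 2.696 cm → contributes +739.5 cm⁴
  top plate: d = 14.5 cm → contributes +3 287 cm⁴
  hole: d = -8.504 cm → contributes −20.45 cm⁴
Total I = 6 340 cm⁴.

I_x ≈ 6300 cm⁴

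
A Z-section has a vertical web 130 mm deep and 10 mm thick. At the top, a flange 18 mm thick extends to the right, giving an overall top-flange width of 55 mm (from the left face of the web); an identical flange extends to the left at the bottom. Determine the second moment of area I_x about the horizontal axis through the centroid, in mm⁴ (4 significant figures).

I_x ≈ 6.955 × 10⁶ mm⁴

Split into non-overlapping primitives; take the origin at the lower-left of the bounding box.
Web: 10 × 130, A = 1 300 mm², y = 65 mm, Ī = 1 830 833 mm⁴.
Top flange (beyond web): 45 × 18, A = 810 mm², y = 121 mm, Ī = 21 870 mm⁴.
Bottom flange (beyond web): 45 × 18, A = 810 mm², y = 9 mm, Ī = 21 870 mm⁴.
Centroid: ȳ = ΣA·y / ΣA = 65 mm.
Transfer each piece to the horizontal axis through the centroid using Ī + A·d² with d = y − 65:
  web: d = 0 mm → contributes +1 830 833 mm⁴
  top flange (beyond web): d = 56 mm → contributes +2 562 030 mm⁴
  bottom flange (beyond web): d = -56 mm → contributes +2 562 030 mm⁴
Total I = 6 954 893 mm⁴.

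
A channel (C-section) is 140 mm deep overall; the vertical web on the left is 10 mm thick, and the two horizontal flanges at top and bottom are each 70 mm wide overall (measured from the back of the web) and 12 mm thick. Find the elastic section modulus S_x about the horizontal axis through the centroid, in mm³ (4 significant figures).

Break the section into simple shapes (no overlaps), measuring from the bottom-left corner of the bounding box.
Web: 10 × 140, A = 1 400 mm², y = 70 mm, Ī = 2 286 667 mm⁴.
Top flange (beyond web): 60 × 12, A = 720 mm², y = 134 mm, Ī = 8 640 mm⁴.
Bottom flange (beyond web): 60 × 12, A = 720 mm², y = 6 mm, Ī = 8 640 mm⁴.
By symmetry the centroid is at mid-height, ȳ = 70 mm.
Transfer each piece to the horizontal axis through the centroid using Ī + A·d² with d = y − 70:
  web: d = 0 mm → contributes +2 286 667 mm⁴
  top flange (beyond web): d = 64 mm → contributes +2 957 760 mm⁴
  bottom flange (beyond web): d = -64 mm → contributes +2 957 760 mm⁴
Total I = 8 202 187 mm⁴.
Extreme fibre distance c = 70 mm; S = I/c = 117 174 mm³.

S_x ≈ 1.172 × 10⁵ mm³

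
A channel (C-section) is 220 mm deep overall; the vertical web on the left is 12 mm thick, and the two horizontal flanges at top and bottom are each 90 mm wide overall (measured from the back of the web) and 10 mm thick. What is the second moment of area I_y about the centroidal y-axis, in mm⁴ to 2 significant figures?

I_y ≈ 2.8 × 10⁶ mm⁴

Break the section into simple shapes (no overlaps), measuring from the bottom-left corner of the bounding box.
Web: 12 × 220, A = 2 640 mm², x = 6 mm, Ī = 31 680 mm⁴.
Top flange (beyond web): 78 × 10, A = 780 mm², x = 51 mm, Ī = 395 460 mm⁴.
Bottom flange (beyond web): 78 × 10, A = 780 mm², x = 51 mm, Ī = 395 460 mm⁴.
Centroid: x̄ = ΣA·x / ΣA = 22.71 mm.
Transfer each piece to the centroidal y-axis using Ī + A·d² with d = x − 22.71:
  web: d = -16.71 mm → contributes +769 210 mm⁴
  top flange (beyond web): d = 28.29 mm → contributes +1 019 524 mm⁴
  bottom flange (beyond web): d = 28.29 mm → contributes +1 019 524 mm⁴
Total I = 2 808 257 mm⁴.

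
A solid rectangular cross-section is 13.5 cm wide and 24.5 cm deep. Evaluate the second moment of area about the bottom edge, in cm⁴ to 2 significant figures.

I_base ≈ 6.6 × 10⁴ cm⁴

The section: 13.5 × 24.5, A = 330.8 cm², y = 12.25 cm, Ī = 16 544 cm⁴.
Transfer it to the base of the section using Ī + A·d² with d = y − 0:
  the section: d = 12.25 cm → contributes +66 178 cm⁴
Total I = 66 178 cm⁴.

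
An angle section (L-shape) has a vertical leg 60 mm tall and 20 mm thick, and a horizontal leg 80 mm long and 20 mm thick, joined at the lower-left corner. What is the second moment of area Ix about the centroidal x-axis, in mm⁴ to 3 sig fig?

Treat the section as a set of non-overlapping primitives; coordinates are from the bounding-box lower-left.
Vertical leg: 20 × 60, A = 1 200 mm², y = 30 mm, Ī = 360 000 mm⁴.
Horizontal leg (remainder): 60 × 20, A = 1 200 mm², y = 10 mm, Ī = 40 000 mm⁴.
Centroid: ȳ = ΣA·y / ΣA = 20 mm.
Transfer each piece to the centroidal x-axis using Ī + A·d² with d = y − 20:
  vertical leg: d = 10 mm → contributes +480 000 mm⁴
  horizontal leg (remainder): d = -10 mm → contributes +160 000 mm⁴
Total I = 640 000 mm⁴.

Ix ≈ 6.40 × 10⁵ mm⁴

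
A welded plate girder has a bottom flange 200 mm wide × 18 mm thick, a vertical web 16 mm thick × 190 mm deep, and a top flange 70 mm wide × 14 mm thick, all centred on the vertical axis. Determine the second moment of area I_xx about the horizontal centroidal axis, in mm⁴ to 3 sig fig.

I_xx ≈ 4.85 × 10⁷ mm⁴

Split into non-overlapping primitives; take the origin at the lower-left of the bounding box.
Bottom plate: 200 × 18, A = 3 600 mm², y = 9 mm, Ī = 97 200 mm⁴.
Web plate: 16 × 190, A = 3 040 mm², y = 113 mm, Ī = 9 145 333 mm⁴.
Top plate: 70 × 14, A = 980 mm², y = 215 mm, Ī = 16 007 mm⁴.
Centroid: ȳ = ΣA·y / ΣA = 76.984 mm.
Transfer each piece to the horizontal centroidal axis using Ī + A·d² with d = y − 76.984:
  bottom plate: d = -67.984 mm → contributes +16 735 891 mm⁴
  web plate: d = 36.016 mm → contributes +13 088 621 mm⁴
  top plate: d = 138.02 mm → contributes +18 683 386 mm⁴
Total I = 48 507 898 mm⁴.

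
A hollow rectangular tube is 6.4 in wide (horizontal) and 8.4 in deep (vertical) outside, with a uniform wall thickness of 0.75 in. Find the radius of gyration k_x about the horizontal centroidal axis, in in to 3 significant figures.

Break the section into simple shapes (no overlaps), measuring from the bottom-left corner of the bounding box.
Outer rectangle: 6.4 × 8.4, A = 53.76 in², y = 4.2 in, Ī = 316.11 in⁴.
Inner void (subtracted): 4.9 × 6.9, A = 33.81 in², y = 4.2 in, Ī = 134.14 in⁴.
By symmetry the centroid is at mid-height, ȳ = 4.2 in.
All pieces are centred on the horizontal centroidal axis, so I = ΣĪ (holes subtracted) = 181.97 in⁴.
Radius of gyration: k = √(I/A) = √(181.97 / 19.95) = 3.0201 in.

k_x ≈ 3.02 in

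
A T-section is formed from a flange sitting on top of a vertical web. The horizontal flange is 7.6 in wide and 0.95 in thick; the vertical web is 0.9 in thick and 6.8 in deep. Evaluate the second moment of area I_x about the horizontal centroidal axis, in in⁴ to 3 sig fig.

I_x ≈ 73.9 in⁴

Break the section into simple shapes (no overlaps), measuring from the bottom-left corner of the bounding box.
Flange: 7.6 × 0.95, A = 7.22 in², y = 7.275 in, Ī = 0.543 in⁴.
Web: 0.9 × 6.8, A = 6.12 in², y = 3.4 in, Ī = 23.582 in⁴.
Centroid: ȳ = ΣA·y / ΣA = 5.4973 in.
Transfer each piece to the horizontal centroidal axis using Ī + A·d² with d = y − 5.4973:
  flange: d = 1.7777 in → contributes +23.361 in⁴
  web: d = -2.0973 in → contributes +50.501 in⁴
Total I = 73.862 in⁴.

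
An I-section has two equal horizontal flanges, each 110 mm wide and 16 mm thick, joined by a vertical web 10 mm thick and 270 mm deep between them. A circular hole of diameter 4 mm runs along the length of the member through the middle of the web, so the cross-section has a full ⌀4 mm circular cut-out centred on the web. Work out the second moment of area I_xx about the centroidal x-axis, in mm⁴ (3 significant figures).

I_xx ≈ 8.85 × 10⁷ mm⁴

Break the section into simple shapes (no overlaps), measuring from the bottom-left corner of the bounding box.
Bottom flange: 110 × 16, A = 1 760 mm², y = 8 mm, Ī = 37 547 mm⁴.
Web: 10 × 270, A = 2 700 mm², y = 151 mm, Ī = 16 402 500 mm⁴.
Top flange: 110 × 16, A = 1 760 mm², y = 294 mm, Ī = 37 547 mm⁴.
Hole (subtracted): ⌀4, A = 12.566 mm², y = 151 mm, Ī = 12.566 mm⁴.
By symmetry the centroid is at mid-height, ȳ = 151 mm.
Transfer each piece to the centroidal x-axis using Ī + A·d² with d = y − 151:
  bottom flange: d = -143 mm → contributes +36 027 787 mm⁴
  web: d = 0 mm → contributes +16 402 500 mm⁴
  top flange: d = 143 mm → contributes +36 027 787 mm⁴
  hole: d = 0 mm → contributes −12.566 mm⁴
Total I = 88 458 061 mm⁴.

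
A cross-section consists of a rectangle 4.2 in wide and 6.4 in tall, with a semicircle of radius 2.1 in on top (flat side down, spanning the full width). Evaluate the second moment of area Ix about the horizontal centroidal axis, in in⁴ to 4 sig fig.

Split into non-overlapping primitives; take the origin at the lower-left of the bounding box.
Rectangular body: 4.2 × 6.4, A = 26.88 in², y = 3.2 in, Ī = 91.7504 in⁴.
Semicircular cap: semicircle r = 2.1, A = 6.92721 in², y = 7.29127 in, Ī = 2.13456 in⁴.
Centroid: ȳ = ΣA·y / ΣA = 4.03831 in.
Transfer each piece to the horizontal centroidal axis using Ī + A·d² with d = y − 4.03831:
  rectangular body: d = -0.838315 in → contributes +110.641 in⁴
  semicircular cap: d = 3.25295 in → contributes +75.4363 in⁴
Total I = 186.077 in⁴.

Ix ≈ 186.1 in⁴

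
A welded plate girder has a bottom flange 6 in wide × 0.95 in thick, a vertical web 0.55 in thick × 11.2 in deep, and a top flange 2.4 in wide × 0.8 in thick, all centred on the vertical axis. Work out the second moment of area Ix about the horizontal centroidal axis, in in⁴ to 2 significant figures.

Treat the section as a set of non-overlapping primitives; coordinates are from the bounding-box lower-left.
Bottom plate: 6 × 0.95, A = 5.7 in², y = 0.475 in, Ī = 0.4287 in⁴.
Web plate: 0.55 × 11.2, A = 6.16 in², y = 6.55 in, Ī = 64.39 in⁴.
Top plate: 2.4 × 0.8, A = 1.92 in², y = 12.55 in, Ī = 0.1024 in⁴.
Centroid: ȳ = ΣA·y / ΣA = 4.873 in.
Transfer each piece to the horizontal centroidal axis using Ī + A·d² with d = y − 4.873:
  bottom plate: d = -4.398 in → contributes +110.7 in⁴
  web plate: d = 1.677 in → contributes +81.71 in⁴
  top plate: d = 7.677 in → contributes +113.3 in⁴
Total I = 305.7 in⁴.

Ix ≈ 310 in⁴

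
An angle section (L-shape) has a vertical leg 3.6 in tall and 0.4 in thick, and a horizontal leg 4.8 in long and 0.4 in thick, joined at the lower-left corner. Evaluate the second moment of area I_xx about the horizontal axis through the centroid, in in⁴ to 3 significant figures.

Break the section into simple shapes (no overlaps), measuring from the bottom-left corner of the bounding box.
Vertical leg: 0.4 × 3.6, A = 1.44 in², y = 1.8 in, Ī = 1.5552 in⁴.
Horizontal leg (remainder): 4.4 × 0.4, A = 1.76 in², y = 0.2 in, Ī = 0.023467 in⁴.
Centroid: ȳ = ΣA·y / ΣA = 0.92 in.
Transfer each piece to the horizontal axis through the centroid using Ī + A·d² with d = y − 0.92:
  vertical leg: d = 0.88 in → contributes +2.6703 in⁴
  horizontal leg (remainder): d = -0.72 in → contributes +0.93585 in⁴
Total I = 3.6062 in⁴.

I_xx ≈ 3.61 in⁴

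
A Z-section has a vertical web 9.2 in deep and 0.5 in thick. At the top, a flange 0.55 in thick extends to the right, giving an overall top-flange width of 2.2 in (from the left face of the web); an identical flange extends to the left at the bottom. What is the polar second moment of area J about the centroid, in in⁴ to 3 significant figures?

Treat the section as a set of non-overlapping primitives; coordinates are from the bounding-box lower-left.
Web: 0.5 × 9.2, A = 4.6 in², y = 4.6 in, Ī = 32.445 in⁴.
Top flange (beyond web): 1.7 × 0.55, A = 0.935 in², y = 8.925 in, Ī = 0.02357 in⁴.
Bottom flange (beyond web): 1.7 × 0.55, A = 0.935 in², y = 0.275 in, Ī = 0.02357 in⁴.
Centroid: ȳ = ΣA·y / ΣA = 4.6 in.
Transfer each piece to the centroidal x-axis using Ī + A·d² with d = y − 4.6:
  web: d = 0 in → contributes +32.445 in⁴
  top flange (beyond web): d = 4.325 in → contributes +17.513 in⁴
  bottom flange (beyond web): d = -4.325 in → contributes +17.513 in⁴
Total I = 67.472 in⁴.
For the y-axis: x̄ = 1.95 in.
Repeating about the centroidal y-axis gives I_y = 2.8089 in⁴.
Polar second moment: J = I_x + I_y = 70.281 in⁴.

J ≈ 70.3 in⁴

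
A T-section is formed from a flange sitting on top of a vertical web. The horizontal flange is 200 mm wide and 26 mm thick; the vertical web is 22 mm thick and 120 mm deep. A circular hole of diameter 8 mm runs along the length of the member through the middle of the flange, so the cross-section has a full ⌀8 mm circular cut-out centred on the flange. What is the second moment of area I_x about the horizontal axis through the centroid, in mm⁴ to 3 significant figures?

Decompose the section into non-overlapping parts with the origin at the bottom-left of its bounding rectangle.
Flange: 200 × 26, A = 5 200 mm², y = 133 mm, Ī = 292 933 mm⁴.
Web: 22 × 120, A = 2 640 mm², y = 60 mm, Ī = 3 168 000 mm⁴.
Hole (subtracted): ⌀8, A = 50.265 mm², y = 133 mm, Ī = 201.06 mm⁴.
Centroid: ȳ = ΣA·y / ΣA = 108.26 mm.
Transfer each piece to the horizontal axis through the centroid using Ī + A·d² with d = y − 108.26:
  flange: d = 24.74 mm → contributes +3 475 750 mm⁴
  web: d = -48.26 mm → contributes +9 316 568 mm⁴
  hole: d = 24.74 mm → contributes −30 968 mm⁴
Total I = 12 761 351 mm⁴.

I_x ≈ 1.28 × 10⁷ mm⁴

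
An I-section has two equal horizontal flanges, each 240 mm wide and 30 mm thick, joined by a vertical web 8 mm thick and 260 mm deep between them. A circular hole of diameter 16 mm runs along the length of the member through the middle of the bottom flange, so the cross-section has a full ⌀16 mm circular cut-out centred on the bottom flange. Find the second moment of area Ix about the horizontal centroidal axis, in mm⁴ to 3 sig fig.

Ix ≈ 3.11 × 10⁸ mm⁴

Decompose the section into non-overlapping parts with the origin at the bottom-left of its bounding rectangle.
Bottom flange: 240 × 30, A = 7 200 mm², y = 15 mm, Ī = 540 000 mm⁴.
Web: 8 × 260, A = 2 080 mm², y = 160 mm, Ī = 11 717 333 mm⁴.
Top flange: 240 × 30, A = 7 200 mm², y = 305 mm, Ī = 540 000 mm⁴.
Hole (subtracted): ⌀16, A = 201.06 mm², y = 15 mm, Ī = 3 217 mm⁴.
Centroid: ȳ = ΣA·y / ΣA = 161.79 mm.
Transfer each piece to the horizontal centroidal axis using Ī + A·d² with d = y − 161.79:
  bottom flange: d = -146.79 mm → contributes +155 682 496 mm⁴
  web: d = -1.7909 mm → contributes +11 724 005 mm⁴
  top flange: d = 143.21 mm → contributes +148 203 690 mm⁴
  hole: d = -146.79 mm → contributes −4 335 613 mm⁴
Total I = 311 274 577 mm⁴.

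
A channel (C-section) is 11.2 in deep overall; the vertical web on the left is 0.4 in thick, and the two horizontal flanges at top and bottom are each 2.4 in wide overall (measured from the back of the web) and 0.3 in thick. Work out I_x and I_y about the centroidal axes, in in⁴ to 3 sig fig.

Split into non-overlapping primitives; take the origin at the lower-left of the bounding box.
Web: 0.4 × 11.2, A = 4.48 in², y = 5.6 in, Ī = 46.831 in⁴.
Top flange (beyond web): 2 × 0.3, A = 0.6 in², y = 11.05 in, Ī = 0.0045 in⁴.
Bottom flange (beyond web): 2 × 0.3, A = 0.6 in², y = 0.15 in, Ī = 0.0045 in⁴.
By symmetry the centroid is at mid-height, ȳ = 5.6 in.
Transfer each piece to the centroidal x-axis using Ī + A·d² with d = y − 5.6:
  web: d = 0 in → contributes +46.831 in⁴
  top flange (beyond web): d = 5.45 in → contributes +17.826 in⁴
  bottom flange (beyond web): d = -5.45 in → contributes +17.826 in⁴
Total I = 82.483 in⁴.
For the y-axis: x̄ = 0.45352 in.
Repeating about the centroidal y-axis gives I_y = 1.8227 in⁴.

I_x ≈ 82.5 in⁴, I_y ≈ 1.82 in⁴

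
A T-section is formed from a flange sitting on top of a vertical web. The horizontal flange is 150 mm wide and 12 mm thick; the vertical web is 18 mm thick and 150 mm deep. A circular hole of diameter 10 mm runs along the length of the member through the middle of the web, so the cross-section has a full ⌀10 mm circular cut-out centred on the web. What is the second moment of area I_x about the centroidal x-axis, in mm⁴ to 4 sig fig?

Treat the section as a set of non-overlapping primitives; coordinates are from the bounding-box lower-left.
Flange: 150 × 12, A = 1 800 mm², y = 156 mm, Ī = 21 600 mm⁴.
Web: 18 × 150, A = 2 700 mm², y = 75 mm, Ī = 5 062 500 mm⁴.
Hole (subtracted): ⌀10, A = 78.5398 mm², y = 75 mm, Ī = 490.874 mm⁴.
Centroid: ȳ = ΣA·y / ΣA = 107.976 mm.
Transfer each piece to the centroidal x-axis using Ī + A·d² with d = y − 107.976:
  flange: d = 48.0245 mm → contributes +4 173 029 mm⁴
  web: d = -32.9755 mm → contributes +7 998 441 mm⁴
  hole: d = -32.9755 mm → contributes −85893.9 mm⁴
Total I = 12 085 577 mm⁴.

I_x ≈ 1.209 × 10⁷ mm⁴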